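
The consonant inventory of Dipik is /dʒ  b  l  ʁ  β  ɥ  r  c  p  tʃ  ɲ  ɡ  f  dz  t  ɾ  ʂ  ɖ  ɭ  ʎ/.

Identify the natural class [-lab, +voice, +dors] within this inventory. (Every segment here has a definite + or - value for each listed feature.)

ʁ, ɲ, ɡ, ʎ

Checking each segment against [-labial], [+voice], [+dorsal]: /ʁ/ (voiced uvular fricative), /ɲ/ (palatal nasal), /ɡ/ (voiced velar stop), /ʎ/ (palatal lateral approximant) satisfy every feature; every other segment in the inventory fails at least one.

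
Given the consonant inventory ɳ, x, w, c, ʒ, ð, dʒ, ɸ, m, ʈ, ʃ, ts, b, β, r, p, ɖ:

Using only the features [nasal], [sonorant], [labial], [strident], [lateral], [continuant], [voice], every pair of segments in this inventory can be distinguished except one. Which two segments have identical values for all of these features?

ʈ, c

On the given features, /ʈ/ and /c/ have an identical profile: [−nasal], [−sonorant], [−labial], [−strident], [−lateral], [−continuant], [−voice]. No other two segments in the inventory coincide on all 7 features. (They do differ in [dorsal], which is not among the given features.)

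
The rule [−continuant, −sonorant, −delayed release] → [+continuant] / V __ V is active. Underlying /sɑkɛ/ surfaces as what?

The only segment in the rule's environment that also matches [−continuant, −sonorant, −delayed release] is /k/. Applying [+continuant] turns the voiceless velar stop into /x/ (voiceless velar fricative), giving [sɑxɛ].

[sɑxɛ]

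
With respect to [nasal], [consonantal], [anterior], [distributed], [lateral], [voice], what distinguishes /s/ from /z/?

[voice]

/s/ is the voiceless alveolar fricative and /z/ is the voiced alveolar fricative. Both are [−nasal], [+consonantal], [+anterior], [−distributed], [−lateral]. /s/ is [−voice] while /z/ is [+voice], so the distinguishing feature is [voice].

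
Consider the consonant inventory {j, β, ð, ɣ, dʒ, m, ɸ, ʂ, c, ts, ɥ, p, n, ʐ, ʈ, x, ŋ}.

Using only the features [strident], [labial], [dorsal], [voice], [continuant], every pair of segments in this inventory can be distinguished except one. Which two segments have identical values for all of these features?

Both /ɣ/ and /j/ are [−strident], [−labial], [+dorsal], [+voice], [+continuant]. Since the list omits [sonorant] and [back] — which do distinguish the voiced velar fricative from the palatal glide — this pair collapses; all other pairs remain distinct.

ɣ, j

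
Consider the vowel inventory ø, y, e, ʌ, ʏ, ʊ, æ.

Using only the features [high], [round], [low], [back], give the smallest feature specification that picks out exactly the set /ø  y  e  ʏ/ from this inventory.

[-low, -back]

/ø, y, e, ʏ/ are all [-low], [-back], and no other segment in the inventory matches both values. Dropping any one of them over-generates: [-back] alone would also admit /æ/; [-low] alone would also admit /ʌ, ʊ/. No other single listed feature picks out exactly this set either, so fewer than two features will not do.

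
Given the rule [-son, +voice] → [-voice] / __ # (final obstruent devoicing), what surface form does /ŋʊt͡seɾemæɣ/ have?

Only the final segment /ɣ/ is both word-final and matches the structural description. It is a voiced velar fricative, so [-son, +voice] holds; changing it to [-voice] with all other features held fixed yields /x/ (voiceless velar fricative). No other segment meets both the structural description and the environment, so the output is [ŋʊt͡seɾemæx].

[ŋʊt͡seɾemæx]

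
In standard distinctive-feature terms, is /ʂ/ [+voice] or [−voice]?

/ʂ/ is the voiceless retroflex fricative, hence [−voice].

[−voice]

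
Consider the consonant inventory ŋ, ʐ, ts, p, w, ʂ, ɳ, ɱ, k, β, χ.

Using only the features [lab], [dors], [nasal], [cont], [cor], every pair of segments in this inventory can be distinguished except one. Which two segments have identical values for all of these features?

ʂ, ʐ

/ʂ/ (voiceless retroflex fricative) and /ʐ/ (voiced retroflex fricative) are both [−labial], [−dorsal], [−nasal], [+continuant], [+coronal], so none of the listed features separates them. (They do differ in [voice], which is not among the given features.) Every other pair in the inventory differs on at least one listed feature.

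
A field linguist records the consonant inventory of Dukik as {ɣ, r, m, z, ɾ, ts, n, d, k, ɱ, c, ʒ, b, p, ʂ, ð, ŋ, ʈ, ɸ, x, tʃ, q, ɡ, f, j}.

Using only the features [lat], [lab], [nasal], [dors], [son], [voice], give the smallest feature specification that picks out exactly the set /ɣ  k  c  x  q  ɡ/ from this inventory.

Every target segment is [−sonorant], [+dorsal]; each remaining inventory member fails at least one of these. Each conjunct is needed — [+dorsal] alone would also admit /ŋ, j/; [−sonorant] alone would also admit /z, ts, d, ʒ, …/ — and no other single listed feature has exactly this extension, so two is the minimum.

[−son, +dors]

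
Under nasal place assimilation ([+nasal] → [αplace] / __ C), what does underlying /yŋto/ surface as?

The only nasal preceding a consonant is /ŋ/ before /t/. /t/ is [+coronal], so /ŋ/ → /n/, giving [ynto].

[ynto]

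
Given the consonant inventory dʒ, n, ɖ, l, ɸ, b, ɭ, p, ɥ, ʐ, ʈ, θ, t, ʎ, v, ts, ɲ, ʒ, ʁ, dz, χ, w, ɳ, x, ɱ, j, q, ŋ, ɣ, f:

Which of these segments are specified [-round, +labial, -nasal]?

ɸ, b, p, v, f

Checking each segment against [-round], [+labial], [-nasal]: /ɸ/ (voiceless bilabial fricative), /b/ (voiced bilabial stop), /p/ (voiceless bilabial stop), /v/ (voiced labiodental fricative), /f/ (voiceless labiodental fricative) satisfy every feature; every other segment in the inventory fails at least one.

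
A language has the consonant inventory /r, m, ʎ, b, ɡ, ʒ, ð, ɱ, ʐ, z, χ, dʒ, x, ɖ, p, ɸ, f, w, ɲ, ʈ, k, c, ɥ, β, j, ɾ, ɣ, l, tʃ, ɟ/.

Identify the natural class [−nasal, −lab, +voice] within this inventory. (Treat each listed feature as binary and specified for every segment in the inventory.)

r, ʎ, ɡ, ʒ, ð, ʐ, z, dʒ, ɖ, j, ɾ, ɣ, l, ɟ

Eliminate segments failing any feature: /m, ɱ, ɲ/ are [+nasal]; /b, p, ɸ, f, w, ɥ, β/ are [+labial]; /χ, x, ʈ, k, c, tʃ/ are [−voice]. The remaining /r, ʎ, ɡ, ʒ, ð, ʐ, z, dʒ, ɖ, j, ɾ, ɣ, l, ɟ/ satisfy [−nasal], [−labial], [+voice].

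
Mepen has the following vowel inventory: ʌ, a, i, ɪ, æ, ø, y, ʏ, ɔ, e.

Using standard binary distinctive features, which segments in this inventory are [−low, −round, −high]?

Checking each segment against [−low], [−round], [−high]: /ʌ/ (mid back unrounded lax vowel), /e/ (mid front unrounded tense vowel) satisfy every feature; every other segment in the inventory fails at least one.

ʌ, e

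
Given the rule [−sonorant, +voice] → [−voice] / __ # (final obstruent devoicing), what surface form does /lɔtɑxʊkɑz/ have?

/z/ satisfies [−sonorant, +voice] and sits in __ #. The [−voice] counterpart of the voiced alveolar fricative is /s/. Other segments in /lɔtɑxʊkɑz/ either fail the structural description or are not in the environment, so the surface form is [lɔtɑxʊkɑs].

[lɔtɑxʊkɑs]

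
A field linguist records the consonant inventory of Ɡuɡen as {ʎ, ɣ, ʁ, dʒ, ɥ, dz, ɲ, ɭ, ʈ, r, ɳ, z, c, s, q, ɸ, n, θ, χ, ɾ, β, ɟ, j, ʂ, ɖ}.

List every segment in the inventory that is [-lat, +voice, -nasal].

ɣ, ʁ, dʒ, ɥ, dz, r, z, ɾ, β, ɟ, j, ɖ

Eliminate segments failing any feature: /ʎ, ɭ/ are [+lateral]; /ɲ, ɳ, n/ are [+nasal]; /ʈ, c, s, q, ɸ, θ, χ, ʂ/ are [-voice]. The remaining /ɣ, ʁ, dʒ, ɥ, dz, r, z, ɾ, β, ɟ, j, ɖ/ satisfy [-lateral], [+voice], [-nasal].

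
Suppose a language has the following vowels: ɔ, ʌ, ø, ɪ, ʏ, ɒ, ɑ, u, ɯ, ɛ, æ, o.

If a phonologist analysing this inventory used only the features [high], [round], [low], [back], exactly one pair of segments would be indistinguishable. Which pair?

/ɔ/ (mid back rounded lax vowel) and /o/ (mid back rounded tense vowel) are both [−high], [+round], [−low], [+back], so none of the listed features separates them. (They do differ in [tense], which is not among the given features.) Every other pair in the inventory differs on at least one listed feature.

ɔ, o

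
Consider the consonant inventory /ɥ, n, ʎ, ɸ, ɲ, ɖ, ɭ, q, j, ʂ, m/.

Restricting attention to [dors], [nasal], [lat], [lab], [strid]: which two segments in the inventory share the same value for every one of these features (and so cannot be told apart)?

Both /q/ and /j/ are [+dorsal], [-nasal], [-lateral], [-labial], [-strident]. Since the list omits [sonorant], [voice], [continuant], [high] and [back] — which do distinguish the voiceless uvular stop from the palatal glide — this pair collapses; all other pairs remain distinct.

q, j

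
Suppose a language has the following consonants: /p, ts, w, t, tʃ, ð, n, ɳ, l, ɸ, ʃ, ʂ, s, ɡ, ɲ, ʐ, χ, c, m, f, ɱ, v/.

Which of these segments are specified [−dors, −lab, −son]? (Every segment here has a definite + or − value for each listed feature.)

First, the [−dorsal] segments are /p, ts, t, tʃ, ð, n, ɳ, l, ɸ, ʃ, ʂ, s, ʐ, m, f, ɱ, v/.
Intersecting with [−labial] gives /ts, t, tʃ, ð, n, ɳ, l, ʃ, ʂ, s, ʐ/.
Intersecting with [−sonorant] leaves /ts, t, tʃ, ð, ʃ, ʂ, s, ʐ/.

ts, t, tʃ, ð, ʃ, ʂ, s, ʐ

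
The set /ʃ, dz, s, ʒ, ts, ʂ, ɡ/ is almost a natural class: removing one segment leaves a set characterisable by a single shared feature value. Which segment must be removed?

The remaining segments after removing /ɡ/ share [+strident]; /ɡ/ (voiced velar stop) is [−strident]. For every other candidate removal, the leftover set fails to share any single feature value that the removed segment lacks.

ɡ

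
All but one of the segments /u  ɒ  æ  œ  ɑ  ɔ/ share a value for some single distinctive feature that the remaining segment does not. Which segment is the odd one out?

/ɔ, œ, ɒ, æ, ɑ/ are all [−high], but /u/ (high back rounded tense vowel) is [+high]. No other single segment can be removed to leave a set sharing one feature value that the removed segment lacks, so /u/ is the odd one out.

u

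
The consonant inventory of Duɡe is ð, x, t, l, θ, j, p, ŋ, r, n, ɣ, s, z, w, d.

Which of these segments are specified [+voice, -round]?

Checking each segment against [+voice], [-round]: /ð/ (voiced dental fricative), /l/ (alveolar lateral approximant), /j/ (palatal glide), /ŋ/ (velar nasal), /r/ (alveolar trill), /n/ (alveolar nasal), among others, satisfy every feature; every other segment in the inventory fails at least one.

ð, l, j, ŋ, r, n, ɣ, z, d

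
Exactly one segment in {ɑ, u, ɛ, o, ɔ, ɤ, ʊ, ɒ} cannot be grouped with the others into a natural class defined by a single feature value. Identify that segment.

ɛ

[back] groups all but one: /ɒ, o, u, ɤ, ɔ, ɑ, ʊ/ share [+back] while /ɛ/ (mid front unrounded lax vowel) alone is [−back]. Removing any other segment would not leave a single-feature class that excludes it.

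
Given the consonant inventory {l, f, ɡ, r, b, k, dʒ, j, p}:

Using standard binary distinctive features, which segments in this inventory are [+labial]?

f, b, p

The feature [labial] marks segments articulated with one or both lips. In this inventory /f, b, p/ have that property, so they are [+labial]; /l, ɡ, r, k, dʒ, j/ are [-labial].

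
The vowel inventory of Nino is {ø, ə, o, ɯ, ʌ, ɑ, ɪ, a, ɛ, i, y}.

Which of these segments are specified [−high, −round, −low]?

ə, ʌ, ɛ

Eliminate segments failing any feature: /ø, o/ are [+round]; /ɯ, ɪ, i, y/ are [+high]; /ɑ, a/ are [+low]. The remaining /ə, ʌ, ɛ/ satisfy [−high], [−round], [−low].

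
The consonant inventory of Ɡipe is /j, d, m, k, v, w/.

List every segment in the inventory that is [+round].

w

The [+round] segments here are /w/; the remaining /j, d, m, k, v/ are [−round].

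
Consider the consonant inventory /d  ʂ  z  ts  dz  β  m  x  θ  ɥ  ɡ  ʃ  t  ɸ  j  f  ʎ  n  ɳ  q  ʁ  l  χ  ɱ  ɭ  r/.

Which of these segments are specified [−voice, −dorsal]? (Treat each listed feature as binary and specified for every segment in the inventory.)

First, the [−voice] segments are /ʂ, ts, x, θ, ʃ, t, ɸ, f, q, χ/.
Then [−dorsal] leaves /ʂ, ts, θ, ʃ, t, ɸ, f/.

ʂ, ts, θ, ʃ, t, ɸ, f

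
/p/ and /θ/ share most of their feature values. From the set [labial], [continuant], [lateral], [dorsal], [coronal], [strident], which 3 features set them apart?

The two segments share [−lateral], [−dorsal], [−strident]. The only features from the list on which they differ: /p/ is [−continuant] while /θ/ is [+continuant]; /p/ is [+labial] while /θ/ is [−labial]; /p/ is [−coronal] while /θ/ is [+coronal].

[continuant], [labial], [coronal]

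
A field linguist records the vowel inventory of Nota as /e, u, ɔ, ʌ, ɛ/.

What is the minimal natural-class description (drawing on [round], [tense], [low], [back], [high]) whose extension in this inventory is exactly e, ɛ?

The target set is precisely the extension of [-back] in this inventory.

[-back]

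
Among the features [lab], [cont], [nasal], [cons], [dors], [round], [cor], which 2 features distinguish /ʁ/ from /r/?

The two segments share [-labial], [+continuant], [-nasal], [+consonantal], [-round]. The only features from the list on which they differ: /ʁ/ is [-coronal] while /r/ is [+coronal]; /ʁ/ is [+dorsal] while /r/ is [-dorsal].

[coronal], [dorsal]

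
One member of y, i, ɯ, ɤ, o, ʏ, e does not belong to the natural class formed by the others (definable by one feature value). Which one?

ʏ

The remaining segments after removing /ʏ/ share [+tense]; /ʏ/ (high front rounded lax vowel) is [-tense]. For every other candidate removal, the leftover set fails to share any single feature value that the removed segment lacks.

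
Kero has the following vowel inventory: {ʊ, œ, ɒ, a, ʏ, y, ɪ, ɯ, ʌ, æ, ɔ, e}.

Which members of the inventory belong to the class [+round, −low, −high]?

Checking each segment against [+round], [−low], [−high]: /œ/ (mid front rounded lax vowel), /ɔ/ (mid back rounded lax vowel) satisfy every feature; every other segment in the inventory fails at least one.

œ, ɔ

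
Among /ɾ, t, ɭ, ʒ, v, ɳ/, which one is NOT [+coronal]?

v

Every segment except /v/ is [+coronal]. /v/ (voiced labiodental fricative) is [-coronal], so it is the exception.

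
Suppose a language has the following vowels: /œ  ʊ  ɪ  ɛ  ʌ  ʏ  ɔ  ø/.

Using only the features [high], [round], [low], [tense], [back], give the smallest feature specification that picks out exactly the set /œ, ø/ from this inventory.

[−high, −back, +round]

Every target segment is [−high], [−back], [+round]; each remaining inventory member fails at least one of these. Each conjunct is needed — [−back, +round] alone would also admit /ʏ/; [−high, +round] alone would also admit /ɔ/; [−high, −back] alone would also admit /ɛ/ — and no other combination of two listed features has exactly this extension, so three is the minimum.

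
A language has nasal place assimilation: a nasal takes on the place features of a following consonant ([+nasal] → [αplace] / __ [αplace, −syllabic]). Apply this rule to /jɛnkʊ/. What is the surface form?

[jɛŋkʊ]

In /jɛnkʊ/, the nasal /n/ precedes /k/, which is [+dorsal]. The nasal assimilates in place, becoming the [+dorsal] nasal /ŋ/. The surface form is [jɛŋkʊ].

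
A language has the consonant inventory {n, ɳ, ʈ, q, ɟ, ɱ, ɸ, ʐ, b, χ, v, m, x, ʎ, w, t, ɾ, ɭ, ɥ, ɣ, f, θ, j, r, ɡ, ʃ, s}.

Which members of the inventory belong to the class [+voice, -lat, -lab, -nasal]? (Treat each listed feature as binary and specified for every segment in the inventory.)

ɟ, ʐ, ɾ, ɣ, j, r, ɡ

Eliminate segments failing any feature: /n, ɳ/ are [+nasal]; /ʈ, q, ɸ, χ, x, t, f, θ, ʃ, s/ are [-voice]; /ɱ, b, v, m, w, ɥ/ are [+labial]; /ʎ, ɭ/ are [+lateral]. The remaining /ɟ, ʐ, ɾ, ɣ, j, r, ɡ/ satisfy [+voice], [-lateral], [-labial], [-nasal].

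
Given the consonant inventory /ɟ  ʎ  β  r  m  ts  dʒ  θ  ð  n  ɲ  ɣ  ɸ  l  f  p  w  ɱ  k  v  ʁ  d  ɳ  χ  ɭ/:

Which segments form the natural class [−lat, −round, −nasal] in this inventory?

Eliminate segments failing any feature: /ʎ, l, ɭ/ are [+lateral]; /m, n, ɲ, ɱ, ɳ/ are [+nasal]; /w/ is [+round]. The remaining /ɟ, β, r, ts, dʒ, θ, ð, ɣ, ɸ, f, p, k, v, ʁ, d, χ/ satisfy [−lateral], [−round], [−nasal].

ɟ, β, r, ts, dʒ, θ, ð, ɣ, ɸ, f, p, k, v, ʁ, d, χ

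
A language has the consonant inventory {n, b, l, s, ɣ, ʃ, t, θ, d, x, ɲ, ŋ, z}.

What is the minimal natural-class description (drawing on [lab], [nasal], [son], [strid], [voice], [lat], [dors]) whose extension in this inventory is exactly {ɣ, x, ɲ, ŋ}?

/ɣ, x, ɲ, ŋ/ are exactly the [+dorsal] segments in the inventory, so a single feature suffices.

[+dors]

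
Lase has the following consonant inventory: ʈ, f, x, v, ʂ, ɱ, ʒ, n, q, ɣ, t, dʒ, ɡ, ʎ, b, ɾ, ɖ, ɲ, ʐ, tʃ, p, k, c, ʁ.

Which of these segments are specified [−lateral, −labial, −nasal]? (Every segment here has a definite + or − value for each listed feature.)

ʈ, x, ʂ, ʒ, q, ɣ, t, dʒ, ɡ, ɾ, ɖ, ʐ, tʃ, k, c, ʁ

The [−lateral] segments are /ʈ, f, x, v, ʂ, ɱ, ʒ, n, q, ɣ, t, dʒ, ɡ, b, ɾ, ɖ, ɲ, ʐ, tʃ, p, k, c, ʁ/.
Of those, [−labial] gives /ʈ, x, ʂ, ʒ, n, q, ɣ, t, dʒ, ɡ, ɾ, ɖ, ɲ, ʐ, tʃ, k, c, ʁ/.
Within that set, [−nasal] leaves /ʈ, x, ʂ, ʒ, q, ɣ, t, dʒ, ɡ, ɾ, ɖ, ʐ, tʃ, k, c, ʁ/.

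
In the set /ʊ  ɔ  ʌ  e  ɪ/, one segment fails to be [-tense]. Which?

/ɔ, ʌ, ʊ, ɪ/ are all [-tense]; /e/ (mid front unrounded tense vowel) is [+tense].

e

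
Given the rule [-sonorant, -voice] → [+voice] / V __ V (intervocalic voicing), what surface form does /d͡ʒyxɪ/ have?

/x/ satisfies [-sonorant, -voice] and sits in V __ V. The [+voice] counterpart of the voiceless velar fricative is /ɣ/. Other segments in /d͡ʒyxɪ/ either fail the structural description or are not in the environment, so the surface form is [d͡ʒyɣɪ].

[d͡ʒyɣɪ]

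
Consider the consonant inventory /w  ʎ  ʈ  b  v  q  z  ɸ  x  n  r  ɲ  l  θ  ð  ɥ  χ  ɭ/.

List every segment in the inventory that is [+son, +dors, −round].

ʎ, ɲ

Eliminate segments failing any feature: /w, ɥ/ are [+round]; /ʈ, b, v, q, z, ɸ, x, θ, ð, χ/ are [−sonorant]; /n, r, l, ɭ/ are [−dorsal]. The remaining /ʎ, ɲ/ satisfy [+sonorant], [+dorsal], [−round].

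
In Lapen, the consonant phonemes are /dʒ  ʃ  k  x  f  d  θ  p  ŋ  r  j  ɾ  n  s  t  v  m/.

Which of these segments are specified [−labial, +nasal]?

ŋ, n

First, the [−labial] segments are /dʒ, ʃ, k, x, d, θ, ŋ, r, j, ɾ, n, s, t/.
Then [+nasal] leaves /ŋ, n/.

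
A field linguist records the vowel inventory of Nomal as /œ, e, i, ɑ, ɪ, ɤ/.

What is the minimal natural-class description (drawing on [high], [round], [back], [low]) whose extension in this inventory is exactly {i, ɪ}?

/i, ɪ/ are exactly the [+high] segments in the inventory, so a single feature suffices.

[+high]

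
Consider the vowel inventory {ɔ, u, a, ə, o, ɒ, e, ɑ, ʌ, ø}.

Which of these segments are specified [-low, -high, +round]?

ɔ, o, ø

Checking each segment against [-low], [-high], [+round]: /ɔ/ (mid back rounded lax vowel), /o/ (mid back rounded tense vowel), /ø/ (mid front rounded tense vowel) satisfy every feature; every other segment in the inventory fails at least one.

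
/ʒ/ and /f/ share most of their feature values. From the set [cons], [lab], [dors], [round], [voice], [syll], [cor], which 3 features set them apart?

[voice], [labial], [coronal]

The two segments share [+consonantal], [-dorsal], [-round], [-syllabic]. The only features from the list on which they differ: /ʒ/ is [+voice] while /f/ is [-voice]; /ʒ/ is [-labial] while /f/ is [+labial]; /ʒ/ is [+coronal] while /f/ is [-coronal].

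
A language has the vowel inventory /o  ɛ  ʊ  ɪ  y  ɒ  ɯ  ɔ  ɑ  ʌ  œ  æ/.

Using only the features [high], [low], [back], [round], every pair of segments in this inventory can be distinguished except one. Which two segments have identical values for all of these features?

ɔ, o

/ɔ/ (mid back rounded lax vowel) and /o/ (mid back rounded tense vowel) are both [-high], [-low], [+back], [+round], so none of the listed features separates them. (They do differ in [tense], which is not among the given features.) Every other pair in the inventory differs on at least one listed feature.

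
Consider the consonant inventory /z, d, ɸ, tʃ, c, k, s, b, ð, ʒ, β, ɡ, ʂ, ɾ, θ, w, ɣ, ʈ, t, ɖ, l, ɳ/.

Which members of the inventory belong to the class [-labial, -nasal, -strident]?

d, c, k, ð, ɡ, ɾ, θ, ɣ, ʈ, t, ɖ, l

The [-labial] segments are /z, d, tʃ, c, k, s, ð, ʒ, ɡ, ʂ, ɾ, θ, ɣ, ʈ, t, ɖ, l, ɳ/.
Among these, [-nasal] gives /z, d, tʃ, c, k, s, ð, ʒ, ɡ, ʂ, ɾ, θ, ɣ, ʈ, t, ɖ, l/.
Within that set, [-strident] leaves /d, c, k, ð, ɡ, ɾ, θ, ɣ, ʈ, t, ɖ, l/.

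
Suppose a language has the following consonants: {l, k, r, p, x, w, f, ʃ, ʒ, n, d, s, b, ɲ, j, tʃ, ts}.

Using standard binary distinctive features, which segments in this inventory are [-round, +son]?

l, r, n, ɲ, j

Checking each segment against [-round], [+sonorant]: /l/ (alveolar lateral approximant), /r/ (alveolar trill), /n/ (alveolar nasal), /ɲ/ (palatal nasal), /j/ (palatal glide) satisfy every feature; every other segment in the inventory fails at least one.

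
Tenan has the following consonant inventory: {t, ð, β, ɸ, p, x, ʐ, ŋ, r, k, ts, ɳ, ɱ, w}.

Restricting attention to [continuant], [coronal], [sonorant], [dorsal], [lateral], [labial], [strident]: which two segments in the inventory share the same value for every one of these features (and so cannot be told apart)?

Both /β/ and /ɸ/ are [+continuant], [−coronal], [−sonorant], [−dorsal], [−lateral], [+labial], [−strident]. Since the list omits [voice] — which does distinguish the voiced bilabial fricative from the voiceless bilabial fricative — this pair collapses; all other pairs remain distinct.

β, ɸ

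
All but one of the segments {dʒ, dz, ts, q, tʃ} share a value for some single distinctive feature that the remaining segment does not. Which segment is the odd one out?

[delayed release] (equivalently [strident], [coronal], [dorsal]) groups all but one: /dʒ, tʃ, dz, ts/ share [+delayed release] while /q/ (voiceless uvular stop) alone is [−delayed release]. Removing any other segment would not leave a single-feature class that excludes it.

q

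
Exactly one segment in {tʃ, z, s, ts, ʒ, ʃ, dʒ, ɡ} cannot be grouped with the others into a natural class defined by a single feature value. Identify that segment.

ɡ

[strident] (equivalently [coronal], [dorsal]) groups all but one: /ts, ʃ, tʃ, z, ʒ, s, dʒ/ share [+strident] while /ɡ/ (voiced velar stop) alone is [−strident]. Removing any other segment would not leave a single-feature class that excludes it.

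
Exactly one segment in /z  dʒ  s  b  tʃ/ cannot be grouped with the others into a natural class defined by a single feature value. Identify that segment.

[strident] (equivalently [labial], [coronal]) groups all but one: /dʒ, s, z, tʃ/ share [+strident] while /b/ (voiced bilabial stop) alone is [-strident]. Removing any other segment would not leave a single-feature class that excludes it.

b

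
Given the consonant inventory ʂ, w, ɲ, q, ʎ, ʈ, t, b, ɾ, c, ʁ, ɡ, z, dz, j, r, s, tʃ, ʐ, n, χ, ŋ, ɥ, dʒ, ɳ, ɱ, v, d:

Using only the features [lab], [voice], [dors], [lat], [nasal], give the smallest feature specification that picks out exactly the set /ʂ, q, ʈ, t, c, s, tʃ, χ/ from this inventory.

[−voice]

/ʂ, q, ʈ, t, c, s, tʃ, χ/ are exactly the [−voice] segments in the inventory, so a single feature suffices.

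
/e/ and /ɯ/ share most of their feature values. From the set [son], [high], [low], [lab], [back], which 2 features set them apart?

/e/ (mid front unrounded tense vowel) and /ɯ/ (high back unrounded vowel) agree on [+sonorant], [−low], [−labial]. They differ on [high] (/e/ [−], /ɯ/ [+]), [back] (/e/ [−], /ɯ/ [+]).

[high], [back]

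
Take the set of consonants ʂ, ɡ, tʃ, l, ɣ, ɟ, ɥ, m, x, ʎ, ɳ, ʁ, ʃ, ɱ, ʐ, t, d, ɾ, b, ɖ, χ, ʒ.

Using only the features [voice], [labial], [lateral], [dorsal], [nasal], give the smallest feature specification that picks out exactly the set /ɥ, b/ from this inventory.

Every target segment is [-nasal], [+labial]; each remaining inventory member fails at least one of these. Each conjunct is needed — [+labial] alone would also admit /m, ɱ/; [-nasal] alone would also admit /ʂ, ɡ, tʃ, l, …/ — and no other single listed feature has exactly this extension, so two is the minimum.

[-nasal, +labial]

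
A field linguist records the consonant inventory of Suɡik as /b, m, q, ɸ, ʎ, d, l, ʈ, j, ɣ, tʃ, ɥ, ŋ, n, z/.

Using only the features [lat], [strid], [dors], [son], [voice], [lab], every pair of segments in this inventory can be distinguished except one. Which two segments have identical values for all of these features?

/j/ (palatal glide) and /ŋ/ (velar nasal) are both [−lateral], [−strident], [+dorsal], [+sonorant], [+voice], [−labial], so none of the listed features separates them. (They do differ in [nasal], [continuant] and [back], which are not among the given features.) Every other pair in the inventory differs on at least one listed feature.

j, ŋ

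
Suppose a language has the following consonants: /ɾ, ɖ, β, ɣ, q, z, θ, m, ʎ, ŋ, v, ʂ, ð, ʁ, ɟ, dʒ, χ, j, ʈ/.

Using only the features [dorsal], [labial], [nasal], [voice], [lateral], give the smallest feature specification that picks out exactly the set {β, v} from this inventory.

[-nasal, +labial]

The class [-nasal], [+labial] has exactly /β, v/ as its extension in this inventory. No smaller conjunction from the listed features achieves this: [+labial] alone would also admit /m/; [-nasal] alone would also admit /ɾ, ɖ, ɣ, q, …/; and checking the remaining single features turns up none with this extension.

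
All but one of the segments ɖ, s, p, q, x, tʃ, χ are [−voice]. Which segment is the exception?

/ɖ/ is the voiced retroflex stop, which is [+voice]; the rest — /tʃ, p, x, q, χ, s/ — are [−voice].

ɖ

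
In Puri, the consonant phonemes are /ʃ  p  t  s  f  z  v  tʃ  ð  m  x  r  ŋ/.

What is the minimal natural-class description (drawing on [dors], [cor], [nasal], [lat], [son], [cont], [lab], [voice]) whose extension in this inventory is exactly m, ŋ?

[+nasal]

/m, ŋ/ are exactly the [+nasal] segments in the inventory, so a single feature suffices.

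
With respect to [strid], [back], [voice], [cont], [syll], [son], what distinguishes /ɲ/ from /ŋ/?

[back]

The two segments share [−strident], [+voice], [−continuant], [−syllabic], [+sonorant]. The only feature from the list on which they differ: /ɲ/ is [−back] while /ŋ/ is [+back].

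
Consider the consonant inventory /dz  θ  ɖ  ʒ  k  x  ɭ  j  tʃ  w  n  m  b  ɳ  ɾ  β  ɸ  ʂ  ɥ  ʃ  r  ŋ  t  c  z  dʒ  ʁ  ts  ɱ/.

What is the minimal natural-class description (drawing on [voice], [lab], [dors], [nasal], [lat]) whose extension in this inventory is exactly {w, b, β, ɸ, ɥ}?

[-nasal, +lab]

/w, b, β, ɸ, ɥ/ are all [-nasal], [+labial], and no other segment in the inventory matches both values. Dropping any one of them over-generates: [+labial] alone would also admit /m, ɱ/; [-nasal] alone would also admit /dz, θ, ɖ, ʒ, …/. No other single listed feature picks out exactly this set either, so fewer than two features will not do.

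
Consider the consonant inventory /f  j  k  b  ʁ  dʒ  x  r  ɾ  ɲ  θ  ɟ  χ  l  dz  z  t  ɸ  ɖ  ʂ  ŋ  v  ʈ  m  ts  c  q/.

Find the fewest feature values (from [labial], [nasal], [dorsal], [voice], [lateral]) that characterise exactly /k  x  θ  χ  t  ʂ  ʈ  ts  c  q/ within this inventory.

[-voice, -labial]

The class [-voice], [-labial] has exactly /k, x, θ, χ, t, ʂ, ʈ, ts, c, q/ as its extension in this inventory. No smaller conjunction from the listed features achieves this: [-labial] alone would also admit /j, ʁ, dʒ, r, …/; [-voice] alone would also admit /f, ɸ/; and checking the remaining single features turns up none with this extension.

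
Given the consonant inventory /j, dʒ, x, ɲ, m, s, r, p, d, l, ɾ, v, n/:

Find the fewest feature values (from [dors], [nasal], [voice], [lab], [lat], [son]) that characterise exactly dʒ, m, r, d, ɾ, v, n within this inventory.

The class [+voice], [-lateral], [-dorsal] has exactly /dʒ, m, r, d, ɾ, v, n/ as its extension in this inventory. No smaller conjunction from the listed features achieves this: [-lateral, -dorsal] alone would also admit /s, p/; [+voice, -dorsal] alone would also admit /l/; [+voice, -lateral] alone would also admit /j, ɲ/; and checking the remaining two-feature bundles turns up none with this extension.

[+voice, -lat, -dors]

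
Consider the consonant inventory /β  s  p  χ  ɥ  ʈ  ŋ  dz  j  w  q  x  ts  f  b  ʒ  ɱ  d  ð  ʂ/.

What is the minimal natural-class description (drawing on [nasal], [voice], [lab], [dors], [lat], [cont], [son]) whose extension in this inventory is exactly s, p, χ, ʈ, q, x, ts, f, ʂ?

The target set is precisely the extension of [−voice] in this inventory.

[−voice]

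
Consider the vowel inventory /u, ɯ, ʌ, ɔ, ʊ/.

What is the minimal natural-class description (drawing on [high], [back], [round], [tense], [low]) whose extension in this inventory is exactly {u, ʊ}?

[+high, +round]

/u, ʊ/ are all [+high], [+round], and no other segment in the inventory matches both values. Dropping any one of them over-generates: [+round] alone would also admit /ɔ/; [+high] alone would also admit /ɯ/. No other single listed feature picks out exactly this set either, so fewer than two features will not do.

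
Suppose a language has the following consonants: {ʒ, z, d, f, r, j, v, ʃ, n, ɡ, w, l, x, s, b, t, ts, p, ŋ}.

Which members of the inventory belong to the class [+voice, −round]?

ʒ, z, d, r, j, v, n, ɡ, l, b, ŋ

Eliminate segments failing any feature: /f, ʃ, x, s, t, ts, p/ are [−voice]; /w/ is [+round]. The remaining /ʒ, z, d, r, j, v, n, ɡ, l, b, ŋ/ satisfy [+voice], [−round].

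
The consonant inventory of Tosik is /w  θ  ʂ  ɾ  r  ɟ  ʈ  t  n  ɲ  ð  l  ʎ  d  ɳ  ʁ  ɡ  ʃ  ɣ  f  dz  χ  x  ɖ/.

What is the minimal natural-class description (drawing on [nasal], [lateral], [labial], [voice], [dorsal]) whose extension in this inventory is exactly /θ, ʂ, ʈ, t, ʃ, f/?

[−voice, −dorsal]

/θ, ʂ, ʈ, t, ʃ, f/ are all [−voice], [−dorsal], and no other segment in the inventory matches both values. Dropping any one of them over-generates: [−dorsal] alone would also admit /ɾ, r, n, ð, …/; [−voice] alone would also admit /χ, x/. No other single listed feature picks out exactly this set either, so fewer than two features will not do.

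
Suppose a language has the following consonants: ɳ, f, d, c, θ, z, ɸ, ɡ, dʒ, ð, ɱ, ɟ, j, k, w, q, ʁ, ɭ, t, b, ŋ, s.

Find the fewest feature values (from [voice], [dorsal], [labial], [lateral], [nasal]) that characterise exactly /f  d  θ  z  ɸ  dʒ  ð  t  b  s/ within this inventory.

The class [−nasal], [−lateral], [−dorsal] has exactly /f, d, θ, z, ɸ, dʒ, ð, t, b, s/ as its extension in this inventory. No smaller conjunction from the listed features achieves this: [−lateral, −dorsal] alone would also admit /ɳ, ɱ/; [−nasal, −dorsal] alone would also admit /ɭ/; [−nasal, −lateral] alone would also admit /c, ɡ, ɟ, j, …/; and checking the remaining two-feature bundles turns up none with this extension.

[−nasal, −lateral, −dorsal]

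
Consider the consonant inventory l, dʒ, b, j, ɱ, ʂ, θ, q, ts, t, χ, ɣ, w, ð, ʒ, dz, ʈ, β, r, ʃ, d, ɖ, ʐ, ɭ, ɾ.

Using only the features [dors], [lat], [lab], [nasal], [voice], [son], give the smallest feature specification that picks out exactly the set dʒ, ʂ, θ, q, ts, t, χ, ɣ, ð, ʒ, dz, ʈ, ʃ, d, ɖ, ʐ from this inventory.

The class [-sonorant], [-labial] has exactly /dʒ, ʂ, θ, q, ts, t, χ, ɣ, ð, ʒ, dz, ʈ, ʃ, d, ɖ, ʐ/ as its extension in this inventory. No smaller conjunction from the listed features achieves this: [-labial] alone would also admit /l, j, r, ɭ, …/; [-sonorant] alone would also admit /b, β/; and checking the remaining single features turns up none with this extension.

[-son, -lab]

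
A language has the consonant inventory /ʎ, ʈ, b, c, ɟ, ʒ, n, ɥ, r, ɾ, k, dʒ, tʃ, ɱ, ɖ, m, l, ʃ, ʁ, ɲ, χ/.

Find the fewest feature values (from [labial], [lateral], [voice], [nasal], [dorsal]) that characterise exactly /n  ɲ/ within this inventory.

The class [+nasal], [−labial] has exactly /n, ɲ/ as its extension in this inventory. No smaller conjunction from the listed features achieves this: [−labial] alone would also admit /ʎ, ʈ, c, ɟ, …/; [+nasal] alone would also admit /ɱ, m/; and checking the remaining single features turns up none with this extension.

[+nasal, −labial]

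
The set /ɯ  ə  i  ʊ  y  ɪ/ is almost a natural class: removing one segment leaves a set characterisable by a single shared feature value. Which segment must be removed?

[high] groups all but one: /ʊ, i, y, ɯ, ɪ/ share [+high] while /ə/ (mid central vowel (schwa)) alone is [−high]. Removing any other segment would not leave a single-feature class that excludes it.

ə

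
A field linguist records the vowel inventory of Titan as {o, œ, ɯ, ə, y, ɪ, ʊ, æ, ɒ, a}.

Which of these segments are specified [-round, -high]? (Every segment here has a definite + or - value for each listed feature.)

First, the [-round] segments are /ɯ, ə, ɪ, æ, a/.
Intersecting with [-high] leaves /ə, æ, a/.

ə, æ, a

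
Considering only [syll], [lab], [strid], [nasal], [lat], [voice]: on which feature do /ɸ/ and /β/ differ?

[voice]

The two segments share [−syllabic], [+labial], [−strident], [−nasal], [−lateral]. The only feature from the list on which they differ: /ɸ/ is [−voice] while /β/ is [+voice].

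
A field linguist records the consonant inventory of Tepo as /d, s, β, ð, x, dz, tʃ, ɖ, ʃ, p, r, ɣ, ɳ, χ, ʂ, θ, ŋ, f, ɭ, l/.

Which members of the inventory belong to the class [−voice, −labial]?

s, x, tʃ, ʃ, χ, ʂ, θ

The [−voice] segments are /s, x, tʃ, ʃ, p, χ, ʂ, θ, f/.
Intersecting with [−labial] leaves /s, x, tʃ, ʃ, χ, ʂ, θ/.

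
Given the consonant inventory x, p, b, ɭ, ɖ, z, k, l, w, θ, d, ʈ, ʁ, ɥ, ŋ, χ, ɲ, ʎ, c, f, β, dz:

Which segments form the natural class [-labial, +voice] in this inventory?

ɭ, ɖ, z, l, d, ʁ, ŋ, ɲ, ʎ, dz

Checking each segment against [-labial], [+voice]: /ɭ/ (retroflex lateral approximant), /ɖ/ (voiced retroflex stop), /z/ (voiced alveolar fricative), /l/ (alveolar lateral approximant), /d/ (voiced alveolar stop), /ʁ/ (voiced uvular fricative), among others, satisfy every feature; every other segment in the inventory fails at least one.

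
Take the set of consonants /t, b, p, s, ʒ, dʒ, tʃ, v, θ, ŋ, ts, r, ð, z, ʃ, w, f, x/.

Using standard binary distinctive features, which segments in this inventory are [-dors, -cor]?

First, the [-dorsal] segments are /t, b, p, s, ʒ, dʒ, tʃ, v, θ, ts, r, ð, z, ʃ, f/.
Among these, [-coronal] leaves /b, p, v, f/.

b, p, v, f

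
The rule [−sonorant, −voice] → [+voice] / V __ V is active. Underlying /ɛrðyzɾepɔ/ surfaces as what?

[ɛrðyzɾebɔ]

The only segment in the rule's environment that also matches [−sonorant, −voice] is /p/. Applying [+voice] turns the voiceless bilabial stop into /b/ (voiced bilabial stop), giving [ɛrðyzɾebɔ].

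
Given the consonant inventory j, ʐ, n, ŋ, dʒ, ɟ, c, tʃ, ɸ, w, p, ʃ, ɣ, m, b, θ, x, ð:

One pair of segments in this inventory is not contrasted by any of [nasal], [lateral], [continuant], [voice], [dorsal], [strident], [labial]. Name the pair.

/j/ (palatal glide) and /ɣ/ (voiced velar fricative) are both [−nasal], [−lateral], [+continuant], [+voice], [+dorsal], [−strident], [−labial], so none of the listed features separates them. (They do differ in [sonorant] and [back], which are not among the given features.) Every other pair in the inventory differs on at least one listed feature.

j, ɣ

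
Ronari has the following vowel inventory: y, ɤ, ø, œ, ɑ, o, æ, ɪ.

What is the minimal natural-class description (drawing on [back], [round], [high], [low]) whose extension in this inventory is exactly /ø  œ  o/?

[−high, +round]

The class [−high], [+round] has exactly /ø, œ, o/ as its extension in this inventory. No smaller conjunction from the listed features achieves this: [+round] alone would also admit /y/; [−high] alone would also admit /ɤ, ɑ, æ/; and checking the remaining single features turns up none with this extension.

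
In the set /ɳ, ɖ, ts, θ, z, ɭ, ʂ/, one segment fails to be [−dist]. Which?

/z, ts, ɖ, ʂ, ɳ, ɭ/ are all [−distributed]; /θ/ (voiceless dental fricative) is [+distributed].

θ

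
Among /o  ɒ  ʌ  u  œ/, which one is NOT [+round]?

/ʌ/ is the mid back unrounded lax vowel, which is [−round]; the rest — /u, o, ɒ, œ/ — are [+round].

ʌ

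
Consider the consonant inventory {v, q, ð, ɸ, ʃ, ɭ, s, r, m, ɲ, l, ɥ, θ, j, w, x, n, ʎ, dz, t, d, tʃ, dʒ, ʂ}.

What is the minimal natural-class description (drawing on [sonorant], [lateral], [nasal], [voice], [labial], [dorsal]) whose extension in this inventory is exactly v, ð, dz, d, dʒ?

/v, ð, dz, d, dʒ/ are all [−sonorant], [+voice], and no other segment in the inventory matches both values. Dropping any one of them over-generates: [+voice] alone would also admit /ɭ, r, m, ɲ, …/; [−sonorant] alone would also admit /q, ɸ, ʃ, s, …/. No other single listed feature picks out exactly this set either, so fewer than two features will not do.

[−sonorant, +voice]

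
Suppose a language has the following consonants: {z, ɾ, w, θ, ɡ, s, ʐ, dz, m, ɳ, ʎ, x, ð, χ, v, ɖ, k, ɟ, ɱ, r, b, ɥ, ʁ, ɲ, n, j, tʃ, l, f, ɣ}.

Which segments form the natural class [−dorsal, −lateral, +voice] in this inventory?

z, ɾ, ʐ, dz, m, ɳ, ð, v, ɖ, ɱ, r, b, n

Checking each segment against [−dorsal], [−lateral], [+voice]: /z/ (voiced alveolar fricative), /ɾ/ (alveolar tap), /ʐ/ (voiced retroflex fricative), /dz/ (voiced alveolar affricate), /m/ (bilabial nasal), /ɳ/ (retroflex nasal), among others, satisfy every feature; every other segment in the inventory fails at least one.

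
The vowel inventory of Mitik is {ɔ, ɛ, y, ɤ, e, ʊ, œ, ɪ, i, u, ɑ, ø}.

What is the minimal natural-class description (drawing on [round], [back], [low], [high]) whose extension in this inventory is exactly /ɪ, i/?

[+high, −round]

The class [+high], [−round] has exactly /ɪ, i/ as its extension in this inventory. No smaller conjunction from the listed features achieves this: [−round] alone would also admit /ɛ, ɤ, e, ɑ/; [+high] alone would also admit /y, ʊ, u/; and checking the remaining single features turns up none with this extension.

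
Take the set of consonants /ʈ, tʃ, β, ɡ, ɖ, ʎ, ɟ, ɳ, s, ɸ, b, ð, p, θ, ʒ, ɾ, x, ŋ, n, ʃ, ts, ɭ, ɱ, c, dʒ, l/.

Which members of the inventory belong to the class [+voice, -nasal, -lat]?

β, ɡ, ɖ, ɟ, b, ð, ʒ, ɾ, dʒ

Eliminate segments failing any feature: /ʈ, tʃ, s, ɸ, p, θ, x, ʃ, ts, c/ are [-voice]; /ʎ, ɭ, l/ are [+lateral]; /ɳ, ŋ, n, ɱ/ are [+nasal]. The remaining /β, ɡ, ɖ, ɟ, b, ð, ʒ, ɾ, dʒ/ satisfy [+voice], [-nasal], [-lateral].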